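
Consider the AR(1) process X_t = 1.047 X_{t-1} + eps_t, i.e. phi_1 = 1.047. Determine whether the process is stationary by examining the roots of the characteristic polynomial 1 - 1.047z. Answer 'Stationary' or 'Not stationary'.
\text{Not stationary}

The AR(p) characteristic polynomial is P(z) = 1 - 1.047z.
Stationarity requires all roots to lie outside the unit circle, i.e. |z| > 1 for every root.
This is linear in z: 1 + (-1.047) z = 0  =>  z = -1/(-1.047) = 0.95511,  |z| = 0.95511.
Moduli of all roots: 0.9551.
All moduli strictly greater than 1? No.
Verdict: Not stationary.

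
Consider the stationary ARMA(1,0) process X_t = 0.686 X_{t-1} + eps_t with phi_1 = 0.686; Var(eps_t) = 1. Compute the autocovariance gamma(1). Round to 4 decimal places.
\gamma(1) = 1.2958

Multiply the model equation by X_{t-k} and take expectations. With theta_0 = psi_0 = 1 and psi_j the MA(infinity) weights, this gives
  gamma(k) - sum_i phi_i gamma(k-i) = c_k,
  c_k = sigma^2 * sum_{j=k..q} theta_j psi_{j-k}   (c_k = 0 for k > q),
using gamma(-m) = gamma(m).
Pure AR (q = 0): c_0 = sigma^2 = 1, c_k = 0 for k >= 1.
Equations for k = 0 and k = 1 (AR order 1):
  gamma(0) = phi_1 gamma(1) + c_0
  gamma(1) = phi_1 gamma(0) + c_1
Substituting the second into the first: gamma(0) (1 - phi_1^2) = c_0 + phi_1 c_1, so
  gamma(0) = c_0 / (1 - phi_1^2) = 1 / (1 - (0.686)^2) = 1 / 0.529404 = 1.888917.
  gamma(1) = phi_1 gamma(0) = (0.686)(1.888917) = 1.295797.
Therefore gamma(1) = 1.2958 (to 4 decimal places).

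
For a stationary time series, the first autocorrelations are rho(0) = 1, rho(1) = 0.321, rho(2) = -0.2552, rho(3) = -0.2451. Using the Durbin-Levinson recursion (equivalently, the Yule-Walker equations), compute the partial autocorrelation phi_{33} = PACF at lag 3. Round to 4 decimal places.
\phi_{33} = -0.0030

The PACF at lag k is phi_{kk}, the last component of the solution
to the Yule-Walker system G_k phi = r_k where
  (G_k)_{ij} = rho(|i - j|), (r_k)_i = rho(i), i,j = 1..k.
Equivalently, Durbin-Levinson gives phi_{kk} iteratively:
  phi_{11} = rho(1)
  phi_{kk} = [rho(k) - sum_{j=1..k-1} phi_{k-1,j} rho(k-j)]
            / [1 - sum_{j=1..k-1} phi_{k-1,j} rho(j)],
  phi_{k,j} = phi_{k-1,j} - phi_{kk} phi_{k-1,k-j},  j = 1..k-1.
Step k = 1:
  phi_11 = rho(1) = 0.321.
Step k = 2:
  phi_22 = [rho(2) - phi_11 rho(1)] / [1 - phi_11 rho(1)] = [-0.2552 - (0.321)(0.321)] / [1 - (0.321)(0.321)]
         = -0.358241 / 0.896959 = -0.399395.
  Update: phi_21 = phi_11 - phi_22 phi_11 = 0.321 - (-0.399395)(0.321) = 0.449206.
Step k = 3:
  phi_33 = [rho(3) - phi_21 rho(2) - phi_22 rho(1)] / [1 - phi_21 rho(1) - phi_22 rho(2)]
    numerator   = -0.2451 - (0.449206)(-0.2552) - (-0.399395)(0.321) = -0.00225686
    denominator = 1 - (0.449206)(0.321) - (-0.399395)(-0.2552) = 0.75387931
  phi_33 = -0.00225686 / 0.75387931 = -0.003.
Therefore phi_{33} = -0.0030.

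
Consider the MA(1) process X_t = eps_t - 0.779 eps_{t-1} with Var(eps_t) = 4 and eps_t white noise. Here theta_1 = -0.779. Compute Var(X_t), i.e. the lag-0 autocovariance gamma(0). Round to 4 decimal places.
\gamma(0) = 6.4274

For an MA(q) process X_t = eps_t + sum_i theta_i eps_{t-i} with
Var(eps_t) = sigma^2, the variance is
  gamma(0) = sigma^2 * (1 + sum_i theta_i^2).
  sum_i theta_i^2 = (-0.779)^2 = 0.606841.
  gamma(0) = 4 * (1 + 0.606841) = 4 * 1.606841 = 6.427364, which rounds to 6.4274.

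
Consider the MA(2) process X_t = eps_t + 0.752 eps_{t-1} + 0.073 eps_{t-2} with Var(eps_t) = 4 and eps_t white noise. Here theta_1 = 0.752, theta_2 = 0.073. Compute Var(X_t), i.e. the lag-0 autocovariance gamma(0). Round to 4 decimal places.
\gamma(0) = 6.2833

For an MA(q) process X_t = eps_t + sum_i theta_i eps_{t-i} with
Var(eps_t) = sigma^2, the variance is
  gamma(0) = sigma^2 * (1 + sum_i theta_i^2).
  sum_i theta_i^2 = (0.752)^2 + (0.073)^2 = 0.565504 + 0.005329 = 0.570833.
  gamma(0) = 4 * (1 + 0.570833) = 4 * 1.570833 = 6.283332, which rounds to 6.2833.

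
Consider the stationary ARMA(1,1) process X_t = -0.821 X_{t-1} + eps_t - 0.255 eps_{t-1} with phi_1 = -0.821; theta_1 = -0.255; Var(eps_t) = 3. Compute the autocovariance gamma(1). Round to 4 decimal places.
\gamma(1) = -11.9763

Multiply the model equation by X_{t-k} and take expectations. With theta_0 = psi_0 = 1 and psi_j the MA(infinity) weights, this gives
  gamma(k) - sum_i phi_i gamma(k-i) = c_k,
  c_k = sigma^2 * sum_{j=k..q} theta_j psi_{j-k}   (c_k = 0 for k > q),
using gamma(-m) = gamma(m).
psi-weights needed (psi_j = theta_j + sum_i phi_i psi_{j-i}):
  psi_1 = theta_1 + phi_1 = -0.255 + (-0.821) = -1.076
Right-hand sides:
  c_0 = sigma^2 (1 + theta_1 psi_1) = 3 * (1 + (-0.255)(-1.076)) = 3 * 1.27438 = 3.82314
  c_1 = sigma^2 theta_1 = 3 * (-0.255) = -0.765
  c_2 = 0
Equations for k = 0 and k = 1 (AR order 1):
  gamma(0) = phi_1 gamma(1) + c_0
  gamma(1) = phi_1 gamma(0) + c_1
Substituting the second into the first: gamma(0) (1 - phi_1^2) = c_0 + phi_1 c_1, so
  gamma(0) = (c_0 + phi_1 c_1) / (1 - phi_1^2) = (3.82314 + (-0.821)(-0.765)) / (1 - (-0.821)^2) = 4.451205 / 0.325959 = 13.655721.
  gamma(1) = phi_1 gamma(0) + c_1 = (-0.821)(13.655721) + (-0.765) = -11.976347.
Therefore gamma(1) = -11.9763 (to 4 decimal places).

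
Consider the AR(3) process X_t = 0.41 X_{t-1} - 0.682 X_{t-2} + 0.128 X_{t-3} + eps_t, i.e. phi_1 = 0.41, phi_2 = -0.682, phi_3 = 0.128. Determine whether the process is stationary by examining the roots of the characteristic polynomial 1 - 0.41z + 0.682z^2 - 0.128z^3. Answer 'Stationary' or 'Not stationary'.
\text{Stationary}

The AR(p) characteristic polynomial is P(z) = 1 - 0.41z + 0.682z^2 - 0.128z^3.
Stationarity requires all roots to lie outside the unit circle, i.e. |z| > 1 for every root.
Degree 3: look for a simple real root z0 first, then factor out (1 - z/z0) and solve the remaining quadratic.
Testing z0 = 5: P(5) = 1 + (-0.41)(5) + (0.682)(5)^2 + (-0.128)(5)^3
  = 1 + (-2.05) + (17.05) + (-16) = 0.  So z_0 = 5 is a root, |z_0| = 5.
Divide out the factor (1 - 0.2 z) = (1 - z/z0) (since 1/z0 = 0.2):
  P(z) = (1 - 0.2 z)(1 + (-0.21) z + (0.64) z^2)
  [check: z-coef -0.21 - (0.2) = -0.41; z^2-coef 0.64 - (0.2)(-0.21) = 0.682; z^3-coef -(0.2)(0.64) = -0.128.]
Remaining roots from the quadratic factor 1 + (-0.21) z + (0.64) z^2:
  Set 1 + (-0.21) z + (0.64) z^2 = 0, i.e. a z^2 + b z + c = 0 with a = 0.64, b = -0.21, c = 1.
  Discriminant D = b^2 - 4ac = (-0.21)^2 - 4*(0.64)*1 = 0.0441 - (2.56) = -2.5159.
  D < 0, so the roots are the complex-conjugate pair z = (-b +/- i sqrt(-D)) / (2a) = 0.1641 +/- 1.2392i.
  For a conjugate pair |z|^2 = z * conj(z) = (product of roots) = c/a = 1/(0.64) = 1.5625, so |z| = sqrt(1.5625) = 1.25 for both roots.
Moduli of all roots: 5.0000, 1.2500, 1.2500.
All moduli strictly greater than 1? Yes.
Verdict: Stationary.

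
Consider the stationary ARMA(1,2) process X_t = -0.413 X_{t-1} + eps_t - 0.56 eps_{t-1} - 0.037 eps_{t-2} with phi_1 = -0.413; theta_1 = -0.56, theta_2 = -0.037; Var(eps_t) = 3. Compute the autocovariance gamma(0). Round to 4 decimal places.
\gamma(0) = 6.3217

Multiply the model equation by X_{t-k} and take expectations. With theta_0 = psi_0 = 1 and psi_j the MA(infinity) weights, this gives
  gamma(k) - sum_i phi_i gamma(k-i) = c_k,
  c_k = sigma^2 * sum_{j=k..q} theta_j psi_{j-k}   (c_k = 0 for k > q),
using gamma(-m) = gamma(m).
psi-weights needed (psi_j = theta_j + sum_i phi_i psi_{j-i}):
  psi_1 = theta_1 + phi_1 = -0.56 + (-0.413) = -0.973
  psi_2 = theta_2 + phi_1 psi_1 = -0.037 + (-0.413)(-0.973) = 0.364849
Right-hand sides:
  c_0 = sigma^2 (1 + theta_1 psi_1 + theta_2 psi_2) = 3 * (1 + (-0.56)(-0.973) + (-0.037)(0.364849)) = 3 * 1.531381 = 4.594142
  c_1 = sigma^2 (theta_1 + theta_2 psi_1) = 3 * (-0.56 + (-0.037)(-0.973)) = -1.571997
  c_2 = sigma^2 theta_2 = 3 * (-0.037) = -0.111
Equations for k = 0 and k = 1 (AR order 1):
  gamma(0) = phi_1 gamma(1) + c_0
  gamma(1) = phi_1 gamma(0) + c_1
Substituting the second into the first: gamma(0) (1 - phi_1^2) = c_0 + phi_1 c_1, so
  gamma(0) = (c_0 + phi_1 c_1) / (1 - phi_1^2) = (4.594142 + (-0.413)(-1.571997)) / (1 - (-0.413)^2) = 5.243377 / 0.829431 = 6.321655.
Therefore gamma(0) = 6.3217 (to 4 decimal places).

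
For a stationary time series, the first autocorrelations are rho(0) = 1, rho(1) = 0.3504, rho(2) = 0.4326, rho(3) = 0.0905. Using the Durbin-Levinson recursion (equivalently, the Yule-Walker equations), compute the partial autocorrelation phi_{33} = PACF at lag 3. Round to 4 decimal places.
\phi_{33} = -0.1710

The PACF at lag k is phi_{kk}, the last component of the solution
to the Yule-Walker system G_k phi = r_k where
  (G_k)_{ij} = rho(|i - j|), (r_k)_i = rho(i), i,j = 1..k.
Equivalently, Durbin-Levinson gives phi_{kk} iteratively:
  phi_{11} = rho(1)
  phi_{kk} = [rho(k) - sum_{j=1..k-1} phi_{k-1,j} rho(k-j)]
            / [1 - sum_{j=1..k-1} phi_{k-1,j} rho(j)],
  phi_{k,j} = phi_{k-1,j} - phi_{kk} phi_{k-1,k-j},  j = 1..k-1.
Step k = 1:
  phi_11 = rho(1) = 0.3504.
Step k = 2:
  phi_22 = [rho(2) - phi_11 rho(1)] / [1 - phi_11 rho(1)] = [0.4326 - (0.3504)(0.3504)] / [1 - (0.3504)(0.3504)]
         = 0.30981984 / 0.87721984 = 0.353184.
  Update: phi_21 = phi_11 - phi_22 phi_11 = 0.3504 - (0.353184)(0.3504) = 0.226644.
Step k = 3:
  phi_33 = [rho(3) - phi_21 rho(2) - phi_22 rho(1)] / [1 - phi_21 rho(1) - phi_22 rho(2)]
    numerator   = 0.0905 - (0.226644)(0.4326) - (0.353184)(0.3504) = -0.13130197
    denominator = 1 - (0.226644)(0.3504) - (0.353184)(0.4326) = 0.76779649
  phi_33 = -0.13130197 / 0.76779649 = -0.171.
Therefore phi_{33} = -0.1710.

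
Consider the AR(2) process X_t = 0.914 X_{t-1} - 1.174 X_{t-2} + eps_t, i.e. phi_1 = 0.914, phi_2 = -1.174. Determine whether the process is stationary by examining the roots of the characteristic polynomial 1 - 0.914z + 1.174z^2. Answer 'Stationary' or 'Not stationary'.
\text{Not stationary}

The AR(p) characteristic polynomial is P(z) = 1 - 0.914z + 1.174z^2.
Stationarity requires all roots to lie outside the unit circle, i.e. |z| > 1 for every root.
Set 1 + (-0.914) z + (1.174) z^2 = 0, i.e. a z^2 + b z + c = 0 with a = 1.174, b = -0.914, c = 1.
Discriminant D = b^2 - 4ac = (-0.914)^2 - 4*(1.174)*1 = 0.835396 - (4.696) = -3.860604.
D < 0, so the roots are the complex-conjugate pair z = (-b +/- i sqrt(-D)) / (2a) = 0.3893 +/- 0.8368i.
For a conjugate pair |z|^2 = z * conj(z) = (product of roots) = c/a = 1/(1.174) = 0.851789, so |z| = sqrt(0.851789) = 0.9229 for both roots.
Moduli of all roots: 0.9229, 0.9229.
All moduli strictly greater than 1? No.
Verdict: Not stationary.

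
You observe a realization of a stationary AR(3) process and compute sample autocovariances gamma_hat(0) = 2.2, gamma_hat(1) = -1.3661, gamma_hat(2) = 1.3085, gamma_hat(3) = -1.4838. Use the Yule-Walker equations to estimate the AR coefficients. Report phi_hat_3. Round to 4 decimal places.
\hat\phi_{3} = -0.4040

The Yule-Walker equations for an AR(p) process read, in matrix form,
  Gamma_p phi = r_p,   with   (Gamma_p)_{ij} = gamma(|i - j|),
                       (r_p)_i = gamma(i),   i,j = 1..p.
Substitute the sample gammas (Toeplitz matrix and right-hand side of size 3):
  Gamma_p = [[2.2, -1.3661, 1.3085], [-1.3661, 2.2, -1.3661], [1.3085, -1.3661, 2.2]]
  r_p     = [-1.3661, 1.3085, -1.4838]
Written out (R1..R3):
  (R1) 2.2 phi_1 - 1.3661 phi_2 + 1.3085 phi_3 = -1.3661
  (R2) -1.3661 phi_1 + 2.2 phi_2 - 1.3661 phi_3 = 1.3085
  (R3) 1.3085 phi_1 - 1.3661 phi_2 + 2.2 phi_3 = -1.4838
Gaussian elimination:
  R2 <- R2 - (-1.3661/2.2) R1 = R2 - (-0.620955) R1:  1.351714 phi_2 - 0.553581 phi_3 = 0.460214
  R3 <- R3 - (1.3085/2.2) R1 = R3 - (0.594773) R1:  -0.553581 phi_2 + 1.42174 phi_3 = -0.671281
  R3 <- R3 - (-0.553581/1.351714) R2 = R3 - (-0.40954) R2:  1.195026 phi_3 = -0.482805
Back-substitution:
  phi_hat_3 = -0.482805 / 1.195026 = -0.404012
  phi_hat_2 = (0.460214 - (-0.553581)(-0.404012)) / 1.351714 = 0.175008
  phi_hat_1 = (-1.3661 - (-1.3661)(0.175008) - (1.3085)(-0.404012)) / 2.2 = -0.271987
So phi_hat = [-0.2720, 0.1750, -0.4040].
Therefore phi_hat_3 = -0.4040.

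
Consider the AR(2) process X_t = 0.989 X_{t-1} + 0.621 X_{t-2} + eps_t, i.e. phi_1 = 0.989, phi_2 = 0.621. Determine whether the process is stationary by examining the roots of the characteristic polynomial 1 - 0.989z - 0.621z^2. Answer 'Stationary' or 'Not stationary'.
\text{Not stationary}

The AR(p) characteristic polynomial is P(z) = 1 - 0.989z - 0.621z^2.
Stationarity requires all roots to lie outside the unit circle, i.e. |z| > 1 for every root.
Set 1 + (-0.989) z + (-0.621) z^2 = 0, i.e. a z^2 + b z + c = 0 with a = -0.621, b = -0.989, c = 1.
Discriminant D = b^2 - 4ac = (-0.989)^2 - 4*(-0.621)*1 = 0.978121 - (-2.484) = 3.462121.
D >= 0, so the roots are real: z = (-b +/- sqrt(D)) / (2a) = (0.989 +/- 1.860678) / (-1.242).
  z_1 = (0.989 + 1.860678) / (-1.242) = -2.2944,   |z_1| = 2.2944.
  z_2 = (0.989 - 1.860678) / (-1.242) = 0.7018,   |z_2| = 0.7018.
Moduli of all roots: 2.2944, 0.7018.
All moduli strictly greater than 1? No.
Verdict: Not stationary.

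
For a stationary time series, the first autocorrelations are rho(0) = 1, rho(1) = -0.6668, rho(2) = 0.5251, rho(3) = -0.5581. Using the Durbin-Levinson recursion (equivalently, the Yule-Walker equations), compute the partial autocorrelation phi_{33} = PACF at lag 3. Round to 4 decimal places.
\phi_{33} = -0.2981

The PACF at lag k is phi_{kk}, the last component of the solution
to the Yule-Walker system G_k phi = r_k where
  (G_k)_{ij} = rho(|i - j|), (r_k)_i = rho(i), i,j = 1..k.
Equivalently, Durbin-Levinson gives phi_{kk} iteratively:
  phi_{11} = rho(1)
  phi_{kk} = [rho(k) - sum_{j=1..k-1} phi_{k-1,j} rho(k-j)]
            / [1 - sum_{j=1..k-1} phi_{k-1,j} rho(j)],
  phi_{k,j} = phi_{k-1,j} - phi_{kk} phi_{k-1,k-j},  j = 1..k-1.
Step k = 1:
  phi_11 = rho(1) = -0.6668.
Step k = 2:
  phi_22 = [rho(2) - phi_11 rho(1)] / [1 - phi_11 rho(1)] = [0.5251 - (-0.6668)(-0.6668)] / [1 - (-0.6668)(-0.6668)]
         = 0.08047776 / 0.55537776 = 0.144906.
  Update: phi_21 = phi_11 - phi_22 phi_11 = -0.6668 - (0.144906)(-0.6668) = -0.570176.
Step k = 3:
  phi_33 = [rho(3) - phi_21 rho(2) - phi_22 rho(1)] / [1 - phi_21 rho(1) - phi_22 rho(2)]
    numerator   = -0.5581 - (-0.570176)(0.5251) - (0.144906)(-0.6668) = -0.1620768
    denominator = 1 - (-0.570176)(-0.6668) - (0.144906)(0.5251) = 0.54371602
  phi_33 = -0.1620768 / 0.54371602 = -0.2981.
Therefore phi_{33} = -0.2981.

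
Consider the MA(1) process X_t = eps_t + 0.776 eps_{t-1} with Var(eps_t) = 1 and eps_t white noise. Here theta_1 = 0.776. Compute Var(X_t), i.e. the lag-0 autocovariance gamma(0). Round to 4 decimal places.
\gamma(0) = 1.6022

For an MA(q) process X_t = eps_t + sum_i theta_i eps_{t-i} with
Var(eps_t) = sigma^2, the variance is
  gamma(0) = sigma^2 * (1 + sum_i theta_i^2).
  sum_i theta_i^2 = (0.776)^2 = 0.602176.
  gamma(0) = 1 * (1 + 0.602176) = 1 * 1.602176 = 1.602176, which rounds to 1.6022.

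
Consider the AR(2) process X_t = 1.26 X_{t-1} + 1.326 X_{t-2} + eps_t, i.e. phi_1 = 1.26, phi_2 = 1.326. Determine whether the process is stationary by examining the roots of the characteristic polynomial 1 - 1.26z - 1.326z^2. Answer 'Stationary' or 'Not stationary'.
\text{Not stationary}

The AR(p) characteristic polynomial is P(z) = 1 - 1.26z - 1.326z^2.
Stationarity requires all roots to lie outside the unit circle, i.e. |z| > 1 for every root.
Set 1 + (-1.26) z + (-1.326) z^2 = 0, i.e. a z^2 + b z + c = 0 with a = -1.326, b = -1.26, c = 1.
Discriminant D = b^2 - 4ac = (-1.26)^2 - 4*(-1.326)*1 = 1.5876 - (-5.304) = 6.8916.
D >= 0, so the roots are real: z = (-b +/- sqrt(D)) / (2a) = (1.26 +/- 2.625186) / (-2.652).
  z_1 = (1.26 + 2.625186) / (-2.652) = -1.465,   |z_1| = 1.465.
  z_2 = (1.26 - 2.625186) / (-2.652) = 0.5148,   |z_2| = 0.5148.
Moduli of all roots: 1.4650, 0.5148.
All moduli strictly greater than 1? No.
Verdict: Not stationary.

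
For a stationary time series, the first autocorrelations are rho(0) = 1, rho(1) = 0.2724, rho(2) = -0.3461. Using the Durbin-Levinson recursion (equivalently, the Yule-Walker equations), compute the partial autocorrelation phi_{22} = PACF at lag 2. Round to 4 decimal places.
\phi_{22} = -0.4540

The PACF at lag k is phi_{kk}, the last component of the solution
to the Yule-Walker system G_k phi = r_k where
  (G_k)_{ij} = rho(|i - j|), (r_k)_i = rho(i), i,j = 1..k.
Equivalently, Durbin-Levinson gives phi_{kk} iteratively:
  phi_{11} = rho(1)
  phi_{kk} = [rho(k) - sum_{j=1..k-1} phi_{k-1,j} rho(k-j)]
            / [1 - sum_{j=1..k-1} phi_{k-1,j} rho(j)],
  phi_{k,j} = phi_{k-1,j} - phi_{kk} phi_{k-1,k-j},  j = 1..k-1.
Step k = 1:
  phi_11 = rho(1) = 0.2724.
Step k = 2:
  phi_22 = [rho(2) - phi_11 rho(1)] / [1 - phi_11 rho(1)] = [-0.3461 - (0.2724)(0.2724)] / [1 - (0.2724)(0.2724)]
         = -0.42030176 / 0.92579824 = -0.454.
Therefore phi_{22} = -0.4540.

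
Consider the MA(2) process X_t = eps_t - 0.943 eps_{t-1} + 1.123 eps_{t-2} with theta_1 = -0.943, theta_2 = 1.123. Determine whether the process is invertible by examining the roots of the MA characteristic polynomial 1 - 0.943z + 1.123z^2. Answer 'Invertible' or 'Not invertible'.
\text{Not invertible}

The MA(q) characteristic polynomial is P(z) = 1 - 0.943z + 1.123z^2.
Invertibility requires all roots to lie outside the unit circle, i.e. |z| > 1 for every root.
Set 1 + (-0.943) z + (1.123) z^2 = 0, i.e. a z^2 + b z + c = 0 with a = 1.123, b = -0.943, c = 1.
Discriminant D = b^2 - 4ac = (-0.943)^2 - 4*(1.123)*1 = 0.889249 - (4.492) = -3.602751.
D < 0, so the roots are the complex-conjugate pair z = (-b +/- i sqrt(-D)) / (2a) = 0.4199 +/- 0.8451i.
For a conjugate pair |z|^2 = z * conj(z) = (product of roots) = c/a = 1/(1.123) = 0.890472, so |z| = sqrt(0.890472) = 0.9436 for both roots.
Moduli of all roots: 0.9436, 0.9436.
All moduli strictly greater than 1? No.
Verdict: Not invertible.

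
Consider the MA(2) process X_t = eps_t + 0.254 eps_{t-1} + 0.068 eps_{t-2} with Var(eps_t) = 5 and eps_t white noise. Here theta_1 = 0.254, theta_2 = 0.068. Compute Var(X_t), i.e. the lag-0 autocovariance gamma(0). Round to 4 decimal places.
\gamma(0) = 5.3457

For an MA(q) process X_t = eps_t + sum_i theta_i eps_{t-i} with
Var(eps_t) = sigma^2, the variance is
  gamma(0) = sigma^2 * (1 + sum_i theta_i^2).
  sum_i theta_i^2 = (0.254)^2 + (0.068)^2 = 0.064516 + 0.004624 = 0.06914.
  gamma(0) = 5 * (1 + 0.06914) = 5 * 1.06914 = 5.3457.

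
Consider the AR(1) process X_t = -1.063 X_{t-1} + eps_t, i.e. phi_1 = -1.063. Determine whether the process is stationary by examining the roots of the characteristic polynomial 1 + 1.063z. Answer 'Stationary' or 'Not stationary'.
\text{Not stationary}

The AR(p) characteristic polynomial is P(z) = 1 + 1.063z.
Stationarity requires all roots to lie outside the unit circle, i.e. |z| > 1 for every root.
This is linear in z: 1 + (1.063) z = 0  =>  z = -1/(1.063) = -0.940734,  |z| = 0.940734.
Moduli of all roots: 0.9407.
All moduli strictly greater than 1? No.
Verdict: Not stationary.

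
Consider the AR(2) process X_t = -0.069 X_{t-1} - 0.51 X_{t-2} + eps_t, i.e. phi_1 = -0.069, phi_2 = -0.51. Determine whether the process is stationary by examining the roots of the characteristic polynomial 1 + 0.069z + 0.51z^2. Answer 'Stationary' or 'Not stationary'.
\text{Stationary}

The AR(p) characteristic polynomial is P(z) = 1 + 0.069z + 0.51z^2.
Stationarity requires all roots to lie outside the unit circle, i.e. |z| > 1 for every root.
Set 1 + (0.069) z + (0.51) z^2 = 0, i.e. a z^2 + b z + c = 0 with a = 0.51, b = 0.069, c = 1.
Discriminant D = b^2 - 4ac = (0.069)^2 - 4*(0.51)*1 = 0.004761 - (2.04) = -2.035239.
D < 0, so the roots are the complex-conjugate pair z = (-b +/- i sqrt(-D)) / (2a) = -0.0676 +/- 1.3986i.
For a conjugate pair |z|^2 = z * conj(z) = (product of roots) = c/a = 1/(0.51) = 1.960784, so |z| = sqrt(1.960784) = 1.4003 for both roots.
Moduli of all roots: 1.4003, 1.4003.
All moduli strictly greater than 1? Yes.
Verdict: Stationary.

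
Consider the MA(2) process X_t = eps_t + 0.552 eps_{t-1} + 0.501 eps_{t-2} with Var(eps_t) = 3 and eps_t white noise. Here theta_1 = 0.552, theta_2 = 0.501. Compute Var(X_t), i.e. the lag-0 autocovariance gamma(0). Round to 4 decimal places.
\gamma(0) = 4.6671

For an MA(q) process X_t = eps_t + sum_i theta_i eps_{t-i} with
Var(eps_t) = sigma^2, the variance is
  gamma(0) = sigma^2 * (1 + sum_i theta_i^2).
  sum_i theta_i^2 = (0.552)^2 + (0.501)^2 = 0.304704 + 0.251001 = 0.555705.
  gamma(0) = 3 * (1 + 0.555705) = 3 * 1.555705 = 4.667115, which rounds to 4.6671.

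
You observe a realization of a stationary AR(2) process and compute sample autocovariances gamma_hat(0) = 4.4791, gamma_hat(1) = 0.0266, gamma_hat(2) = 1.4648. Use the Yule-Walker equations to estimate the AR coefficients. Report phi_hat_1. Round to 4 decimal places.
\hat\phi_{1} = 0.0040

The Yule-Walker equations for an AR(p) process read, in matrix form,
  Gamma_p phi = r_p,   with   (Gamma_p)_{ij} = gamma(|i - j|),
                       (r_p)_i = gamma(i),   i,j = 1..p.
Substitute the sample gammas (Toeplitz matrix and right-hand side of size 2):
  Gamma_p = [[4.4791, 0.0266], [0.0266, 4.4791]]
  r_p     = [0.0266, 1.4648]
Written out:
  4.4791 phi_1 + 0.0266 phi_2 = 0.0266
  0.0266 phi_1 + 4.4791 phi_2 = 1.4648
Solve by Cramer's rule:
  det = gamma(0)^2 - gamma(1)^2 = (4.4791)^2 - (0.0266)^2 = 20.06233681 - 0.00070756 = 20.06162925
  phi_hat_1 = [gamma(1) gamma(0) - gamma(1) gamma(2)] / det = [(0.0266)(4.4791) - (0.0266)(1.4648)] / 20.06162925 = 0.08018038 / 20.06162925 = 0.004
  phi_hat_2 = [gamma(0) gamma(2) - gamma(1)^2] / det = [(4.4791)(1.4648) - (0.0266)^2] / 20.06162925 = 6.56027812 / 20.06162925 = 0.327
So phi_hat = [0.0040, 0.3270].
Therefore phi_hat_1 = 0.0040.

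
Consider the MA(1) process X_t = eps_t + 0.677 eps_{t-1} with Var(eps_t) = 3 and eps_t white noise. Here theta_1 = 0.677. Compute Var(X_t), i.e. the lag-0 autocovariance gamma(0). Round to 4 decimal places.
\gamma(0) = 4.3750

For an MA(q) process X_t = eps_t + sum_i theta_i eps_{t-i} with
Var(eps_t) = sigma^2, the variance is
  gamma(0) = sigma^2 * (1 + sum_i theta_i^2).
  sum_i theta_i^2 = (0.677)^2 = 0.458329.
  gamma(0) = 3 * (1 + 0.458329) = 3 * 1.458329 = 4.374987, which rounds to 4.3750.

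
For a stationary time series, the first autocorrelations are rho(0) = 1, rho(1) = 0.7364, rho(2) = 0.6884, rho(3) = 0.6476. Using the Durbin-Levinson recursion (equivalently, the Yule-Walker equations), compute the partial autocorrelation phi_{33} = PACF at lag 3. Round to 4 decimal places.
\phi_{33} = 0.1640

The PACF at lag k is phi_{kk}, the last component of the solution
to the Yule-Walker system G_k phi = r_k where
  (G_k)_{ij} = rho(|i - j|), (r_k)_i = rho(i), i,j = 1..k.
Equivalently, Durbin-Levinson gives phi_{kk} iteratively:
  phi_{11} = rho(1)
  phi_{kk} = [rho(k) - sum_{j=1..k-1} phi_{k-1,j} rho(k-j)]
            / [1 - sum_{j=1..k-1} phi_{k-1,j} rho(j)],
  phi_{k,j} = phi_{k-1,j} - phi_{kk} phi_{k-1,k-j},  j = 1..k-1.
Step k = 1:
  phi_11 = rho(1) = 0.7364.
Step k = 2:
  phi_22 = [rho(2) - phi_11 rho(1)] / [1 - phi_11 rho(1)] = [0.6884 - (0.7364)(0.7364)] / [1 - (0.7364)(0.7364)]
         = 0.14611504 / 0.45771504 = 0.319227.
  Update: phi_21 = phi_11 - phi_22 phi_11 = 0.7364 - (0.319227)(0.7364) = 0.501321.
Step k = 3:
  phi_33 = [rho(3) - phi_21 rho(2) - phi_22 rho(1)] / [1 - phi_21 rho(1) - phi_22 rho(2)]
    numerator   = 0.6476 - (0.501321)(0.6884) - (0.319227)(0.7364) = 0.06741168
    denominator = 1 - (0.501321)(0.7364) - (0.319227)(0.6884) = 0.41107116
  phi_33 = 0.06741168 / 0.41107116 = 0.164.
Therefore phi_{33} = 0.1640.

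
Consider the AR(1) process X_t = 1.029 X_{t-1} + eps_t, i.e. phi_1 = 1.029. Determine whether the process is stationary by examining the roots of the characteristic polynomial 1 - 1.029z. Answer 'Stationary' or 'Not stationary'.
\text{Not stationary}

The AR(p) characteristic polynomial is P(z) = 1 - 1.029z.
Stationarity requires all roots to lie outside the unit circle, i.e. |z| > 1 for every root.
This is linear in z: 1 + (-1.029) z = 0  =>  z = -1/(-1.029) = 0.971817,  |z| = 0.971817.
Moduli of all roots: 0.9718.
All moduli strictly greater than 1? No.
Verdict: Not stationary.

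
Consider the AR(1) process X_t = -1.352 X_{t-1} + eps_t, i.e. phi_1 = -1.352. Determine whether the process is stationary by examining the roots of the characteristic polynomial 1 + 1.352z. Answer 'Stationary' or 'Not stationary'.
\text{Not stationary}

The AR(p) characteristic polynomial is P(z) = 1 + 1.352z.
Stationarity requires all roots to lie outside the unit circle, i.e. |z| > 1 for every root.
This is linear in z: 1 + (1.352) z = 0  =>  z = -1/(1.352) = -0.739645,  |z| = 0.739645.
Moduli of all roots: 0.7396.
All moduli strictly greater than 1? No.
Verdict: Not stationary.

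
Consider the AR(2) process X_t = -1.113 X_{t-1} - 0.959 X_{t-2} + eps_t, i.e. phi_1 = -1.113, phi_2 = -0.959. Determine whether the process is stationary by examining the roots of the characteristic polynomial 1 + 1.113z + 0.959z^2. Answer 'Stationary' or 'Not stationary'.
\text{Stationary}

The AR(p) characteristic polynomial is P(z) = 1 + 1.113z + 0.959z^2.
Stationarity requires all roots to lie outside the unit circle, i.e. |z| > 1 for every root.
Set 1 + (1.113) z + (0.959) z^2 = 0, i.e. a z^2 + b z + c = 0 with a = 0.959, b = 1.113, c = 1.
Discriminant D = b^2 - 4ac = (1.113)^2 - 4*(0.959)*1 = 1.238769 - (3.836) = -2.597231.
D < 0, so the roots are the complex-conjugate pair z = (-b +/- i sqrt(-D)) / (2a) = -0.5803 +/- 0.8402i.
For a conjugate pair |z|^2 = z * conj(z) = (product of roots) = c/a = 1/(0.959) = 1.042753, so |z| = sqrt(1.042753) = 1.0212 for both roots.
Moduli of all roots: 1.0212, 1.0212.
All moduli strictly greater than 1? Yes.
Verdict: Stationary.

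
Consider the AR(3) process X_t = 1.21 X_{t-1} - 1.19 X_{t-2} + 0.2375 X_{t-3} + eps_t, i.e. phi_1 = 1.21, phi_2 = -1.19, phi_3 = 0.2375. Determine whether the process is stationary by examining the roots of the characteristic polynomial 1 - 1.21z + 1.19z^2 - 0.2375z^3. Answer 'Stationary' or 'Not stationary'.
\text{Stationary}

The AR(p) characteristic polynomial is P(z) = 1 - 1.21z + 1.19z^2 - 0.2375z^3.
Stationarity requires all roots to lie outside the unit circle, i.e. |z| > 1 for every root.
Degree 3: look for a simple real root z0 first, then factor out (1 - z/z0) and solve the remaining quadratic.
Testing z0 = 4: P(4) = 1 + (-1.21)(4) + (1.19)(4)^2 + (-0.2375)(4)^3
  = 1 + (-4.84) + (19.04) + (-15.2) = 0.  So z_0 = 4 is a root, |z_0| = 4.
Divide out the factor (1 - 0.25 z) = (1 - z/z0) (since 1/z0 = 0.25):
  P(z) = (1 - 0.25 z)(1 + (-0.96) z + (0.95) z^2)
  [check: z-coef -0.96 - (0.25) = -1.21; z^2-coef 0.95 - (0.25)(-0.96) = 1.19; z^3-coef -(0.25)(0.95) = -0.2375.]
Remaining roots from the quadratic factor 1 + (-0.96) z + (0.95) z^2:
  Set 1 + (-0.96) z + (0.95) z^2 = 0, i.e. a z^2 + b z + c = 0 with a = 0.95, b = -0.96, c = 1.
  Discriminant D = b^2 - 4ac = (-0.96)^2 - 4*(0.95)*1 = 0.9216 - (3.8) = -2.8784.
  D < 0, so the roots are the complex-conjugate pair z = (-b +/- i sqrt(-D)) / (2a) = 0.5053 +/- 0.8929i.
  For a conjugate pair |z|^2 = z * conj(z) = (product of roots) = c/a = 1/(0.95) = 1.052632, so |z| = sqrt(1.052632) = 1.026 for both roots.
Moduli of all roots: 4.0000, 1.0260, 1.0260.
All moduli strictly greater than 1? Yes.
Verdict: Stationary.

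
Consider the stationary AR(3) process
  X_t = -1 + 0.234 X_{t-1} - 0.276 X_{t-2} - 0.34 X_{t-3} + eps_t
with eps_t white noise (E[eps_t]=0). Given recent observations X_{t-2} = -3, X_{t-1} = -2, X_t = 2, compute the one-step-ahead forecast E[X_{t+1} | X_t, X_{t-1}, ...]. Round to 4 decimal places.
E[X_{t+1} \mid \mathcal F_t] = 1.0400

For an AR(p) model X_t = c + sum_i phi_i X_{t-i} + eps_t, the
one-step-ahead conditional mean is
  E[X_{t+1} | X_t, ...] = c + sum_i phi_i X_{t+1-i}.
Substitute known values:
  E[X_{t+1} | ...] = -1 + (0.234) * (2) + (-0.276) * (-2) + (-0.34) * (-3)
                   = 1.0400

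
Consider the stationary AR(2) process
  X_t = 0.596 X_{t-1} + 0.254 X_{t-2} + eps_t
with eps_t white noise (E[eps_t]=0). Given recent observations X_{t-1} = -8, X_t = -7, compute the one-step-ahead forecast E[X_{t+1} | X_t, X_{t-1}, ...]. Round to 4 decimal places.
E[X_{t+1} \mid \mathcal F_t] = -6.2040

For an AR(p) model X_t = c + sum_i phi_i X_{t-i} + eps_t, the
one-step-ahead conditional mean is
  E[X_{t+1} | X_t, ...] = c + sum_i phi_i X_{t+1-i}.
Substitute known values:
  E[X_{t+1} | ...] = (0.596) * (-7) + (0.254) * (-8)
                   = -6.2040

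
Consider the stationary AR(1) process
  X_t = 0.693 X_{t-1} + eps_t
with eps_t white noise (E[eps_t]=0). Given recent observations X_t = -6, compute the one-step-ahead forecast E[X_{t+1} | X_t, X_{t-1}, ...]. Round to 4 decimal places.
E[X_{t+1} \mid \mathcal F_t] = -4.1580

For an AR(p) model X_t = c + sum_i phi_i X_{t-i} + eps_t, the
one-step-ahead conditional mean is
  E[X_{t+1} | X_t, ...] = c + sum_i phi_i X_{t+1-i}.
Substitute known values:
  E[X_{t+1} | ...] = (0.693) * (-6)
                   = -4.1580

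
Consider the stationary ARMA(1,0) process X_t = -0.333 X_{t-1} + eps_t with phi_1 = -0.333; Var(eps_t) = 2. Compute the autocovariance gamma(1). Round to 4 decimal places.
\gamma(1) = -0.7491

Multiply the model equation by X_{t-k} and take expectations. With theta_0 = psi_0 = 1 and psi_j the MA(infinity) weights, this gives
  gamma(k) - sum_i phi_i gamma(k-i) = c_k,
  c_k = sigma^2 * sum_{j=k..q} theta_j psi_{j-k}   (c_k = 0 for k > q),
using gamma(-m) = gamma(m).
Pure AR (q = 0): c_0 = sigma^2 = 2, c_k = 0 for k >= 1.
Equations for k = 0 and k = 1 (AR order 1):
  gamma(0) = phi_1 gamma(1) + c_0
  gamma(1) = phi_1 gamma(0) + c_1
Substituting the second into the first: gamma(0) (1 - phi_1^2) = c_0 + phi_1 c_1, so
  gamma(0) = c_0 / (1 - phi_1^2) = 2 / (1 - (-0.333)^2) = 2 / 0.889111 = 2.249438.
  gamma(1) = phi_1 gamma(0) = (-0.333)(2.249438) = -0.749063.
Therefore gamma(1) = -0.7491 (to 4 decimal places).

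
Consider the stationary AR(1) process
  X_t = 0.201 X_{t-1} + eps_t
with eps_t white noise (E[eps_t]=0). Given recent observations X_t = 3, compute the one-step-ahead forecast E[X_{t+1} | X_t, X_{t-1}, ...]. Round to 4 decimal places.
E[X_{t+1} \mid \mathcal F_t] = 0.6030

For an AR(p) model X_t = c + sum_i phi_i X_{t-i} + eps_t, the
one-step-ahead conditional mean is
  E[X_{t+1} | X_t, ...] = c + sum_i phi_i X_{t+1-i}.
Substitute known values:
  E[X_{t+1} | ...] = (0.201) * (3)
                   = 0.6030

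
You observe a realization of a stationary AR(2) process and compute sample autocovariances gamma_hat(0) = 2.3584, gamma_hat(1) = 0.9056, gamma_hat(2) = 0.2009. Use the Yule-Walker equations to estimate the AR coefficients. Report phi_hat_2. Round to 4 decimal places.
\hat\phi_{2} = -0.0730

The Yule-Walker equations for an AR(p) process read, in matrix form,
  Gamma_p phi = r_p,   with   (Gamma_p)_{ij} = gamma(|i - j|),
                       (r_p)_i = gamma(i),   i,j = 1..p.
Substitute the sample gammas (Toeplitz matrix and right-hand side of size 2):
  Gamma_p = [[2.3584, 0.9056], [0.9056, 2.3584]]
  r_p     = [0.9056, 0.2009]
Written out:
  2.3584 phi_1 + 0.9056 phi_2 = 0.9056
  0.9056 phi_1 + 2.3584 phi_2 = 0.2009
Solve by Cramer's rule:
  det = gamma(0)^2 - gamma(1)^2 = (2.3584)^2 - (0.9056)^2 = 5.56205056 - 0.82011136 = 4.7419392
  phi_hat_1 = [gamma(1) gamma(0) - gamma(1) gamma(2)] / det = [(0.9056)(2.3584) - (0.9056)(0.2009)] / 4.7419392 = 1.953832 / 4.7419392 = 0.412
  phi_hat_2 = [gamma(0) gamma(2) - gamma(1)^2] / det = [(2.3584)(0.2009) - (0.9056)^2] / 4.7419392 = -0.3463088 / 4.7419392 = -0.073
So phi_hat = [0.4120, -0.0730].
Therefore phi_hat_2 = -0.0730.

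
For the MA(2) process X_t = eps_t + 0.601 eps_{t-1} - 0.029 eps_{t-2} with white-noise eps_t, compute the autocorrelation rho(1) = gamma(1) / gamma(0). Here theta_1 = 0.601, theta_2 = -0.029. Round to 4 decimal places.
\rho(1) = 0.4285

For an MA(q) process with theta_0 = 1, the autocovariance is
  gamma(k) = sigma^2 * sum_{i=0..q-k} theta_i * theta_{i+k},
and rho(k) = gamma(k) / gamma(0). Sigma^2 cancels.
  numerator   = (1)*(0.601) + (0.601)*(-0.029) = 0.583571.
  denominator = (1)^2 + (0.601)^2 + (-0.029)^2 = 1.362042.
  rho(1) = 0.583571 / 1.362042 = 0.4285.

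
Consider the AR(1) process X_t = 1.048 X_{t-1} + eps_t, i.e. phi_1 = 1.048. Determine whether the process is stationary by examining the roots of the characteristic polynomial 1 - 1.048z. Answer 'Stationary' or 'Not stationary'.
\text{Not stationary}

The AR(p) characteristic polynomial is P(z) = 1 - 1.048z.
Stationarity requires all roots to lie outside the unit circle, i.e. |z| > 1 for every root.
This is linear in z: 1 + (-1.048) z = 0  =>  z = -1/(-1.048) = 0.954198,  |z| = 0.954198.
Moduli of all roots: 0.9542.
All moduli strictly greater than 1? No.
Verdict: Not stationary.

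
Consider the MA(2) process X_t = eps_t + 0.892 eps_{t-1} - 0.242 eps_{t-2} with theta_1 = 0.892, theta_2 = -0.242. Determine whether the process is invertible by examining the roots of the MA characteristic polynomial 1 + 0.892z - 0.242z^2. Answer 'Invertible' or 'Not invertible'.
\text{Not invertible}

The MA(q) characteristic polynomial is P(z) = 1 + 0.892z - 0.242z^2.
Invertibility requires all roots to lie outside the unit circle, i.e. |z| > 1 for every root.
Set 1 + (0.892) z + (-0.242) z^2 = 0, i.e. a z^2 + b z + c = 0 with a = -0.242, b = 0.892, c = 1.
Discriminant D = b^2 - 4ac = (0.892)^2 - 4*(-0.242)*1 = 0.795664 - (-0.968) = 1.763664.
D >= 0, so the roots are real: z = (-b +/- sqrt(D)) / (2a) = (-0.892 +/- 1.32803) / (-0.484).
  z_1 = (-0.892 + 1.32803) / (-0.484) = -0.9009,   |z_1| = 0.9009.
  z_2 = (-0.892 - 1.32803) / (-0.484) = 4.5868,   |z_2| = 4.5868.
Moduli of all roots: 0.9009, 4.5868.
All moduli strictly greater than 1? No.
Verdict: Not invertible.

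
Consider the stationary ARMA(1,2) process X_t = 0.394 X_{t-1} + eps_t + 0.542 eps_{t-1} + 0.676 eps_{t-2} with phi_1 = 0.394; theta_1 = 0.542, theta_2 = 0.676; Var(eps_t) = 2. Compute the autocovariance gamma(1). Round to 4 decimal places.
\gamma(1) = 4.8461

Multiply the model equation by X_{t-k} and take expectations. With theta_0 = psi_0 = 1 and psi_j the MA(infinity) weights, this gives
  gamma(k) - sum_i phi_i gamma(k-i) = c_k,
  c_k = sigma^2 * sum_{j=k..q} theta_j psi_{j-k}   (c_k = 0 for k > q),
using gamma(-m) = gamma(m).
psi-weights needed (psi_j = theta_j + sum_i phi_i psi_{j-i}):
  psi_1 = theta_1 + phi_1 = 0.542 + (0.394) = 0.936
  psi_2 = theta_2 + phi_1 psi_1 = 0.676 + (0.394)(0.936) = 1.044784
Right-hand sides:
  c_0 = sigma^2 (1 + theta_1 psi_1 + theta_2 psi_2) = 2 * (1 + (0.542)(0.936) + (0.676)(1.044784)) = 2 * 2.213586 = 4.427172
  c_1 = sigma^2 (theta_1 + theta_2 psi_1) = 2 * (0.542 + (0.676)(0.936)) = 2.349472
  c_2 = sigma^2 theta_2 = 2 * (0.676) = 1.352
Equations for k = 0 and k = 1 (AR order 1):
  gamma(0) = phi_1 gamma(1) + c_0
  gamma(1) = phi_1 gamma(0) + c_1
Substituting the second into the first: gamma(0) (1 - phi_1^2) = c_0 + phi_1 c_1, so
  gamma(0) = (c_0 + phi_1 c_1) / (1 - phi_1^2) = (4.427172 + (0.394)(2.349472)) / (1 - (0.394)^2) = 5.352864 / 0.844764 = 6.33652.
  gamma(1) = phi_1 gamma(0) + c_1 = (0.394)(6.33652) + (2.349472) = 4.846061.
Therefore gamma(1) = 4.8461 (to 4 decimal places).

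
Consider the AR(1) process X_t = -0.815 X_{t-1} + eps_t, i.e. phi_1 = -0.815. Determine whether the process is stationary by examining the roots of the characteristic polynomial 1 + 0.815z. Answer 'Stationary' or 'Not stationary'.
\text{Stationary}

The AR(p) characteristic polynomial is P(z) = 1 + 0.815z.
Stationarity requires all roots to lie outside the unit circle, i.e. |z| > 1 for every root.
This is linear in z: 1 + (0.815) z = 0  =>  z = -1/(0.815) = -1.226994,  |z| = 1.226994.
Moduli of all roots: 1.2270.
All moduli strictly greater than 1? Yes.
Verdict: Stationary.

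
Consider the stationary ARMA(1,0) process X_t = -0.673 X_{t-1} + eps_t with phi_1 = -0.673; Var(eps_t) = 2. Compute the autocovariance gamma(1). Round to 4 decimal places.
\gamma(1) = -2.4604

Multiply the model equation by X_{t-k} and take expectations. With theta_0 = psi_0 = 1 and psi_j the MA(infinity) weights, this gives
  gamma(k) - sum_i phi_i gamma(k-i) = c_k,
  c_k = sigma^2 * sum_{j=k..q} theta_j psi_{j-k}   (c_k = 0 for k > q),
using gamma(-m) = gamma(m).
Pure AR (q = 0): c_0 = sigma^2 = 2, c_k = 0 for k >= 1.
Equations for k = 0 and k = 1 (AR order 1):
  gamma(0) = phi_1 gamma(1) + c_0
  gamma(1) = phi_1 gamma(0) + c_1
Substituting the second into the first: gamma(0) (1 - phi_1^2) = c_0 + phi_1 c_1, so
  gamma(0) = c_0 / (1 - phi_1^2) = 2 / (1 - (-0.673)^2) = 2 / 0.547071 = 3.655833.
  gamma(1) = phi_1 gamma(0) = (-0.673)(3.655833) = -2.460375.
Therefore gamma(1) = -2.4604 (to 4 decimal places).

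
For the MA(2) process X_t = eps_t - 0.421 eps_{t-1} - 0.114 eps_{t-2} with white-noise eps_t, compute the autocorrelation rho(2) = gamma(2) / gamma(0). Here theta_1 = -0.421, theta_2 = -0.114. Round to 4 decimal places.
\rho(2) = -0.0958

For an MA(q) process with theta_0 = 1, the autocovariance is
  gamma(k) = sigma^2 * sum_{i=0..q-k} theta_i * theta_{i+k},
and rho(k) = gamma(k) / gamma(0). Sigma^2 cancels.
  numerator   = (1)*(-0.114) = -0.114.
  denominator = (1)^2 + (-0.421)^2 + (-0.114)^2 = 1.190237.
  rho(2) = -0.114 / 1.190237 = -0.0958.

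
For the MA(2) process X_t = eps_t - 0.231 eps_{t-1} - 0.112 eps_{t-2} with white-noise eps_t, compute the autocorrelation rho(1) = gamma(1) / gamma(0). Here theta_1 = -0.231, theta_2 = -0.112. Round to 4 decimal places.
\rho(1) = -0.1924

For an MA(q) process with theta_0 = 1, the autocovariance is
  gamma(k) = sigma^2 * sum_{i=0..q-k} theta_i * theta_{i+k},
and rho(k) = gamma(k) / gamma(0). Sigma^2 cancels.
  numerator   = (1)*(-0.231) + (-0.231)*(-0.112) = -0.205128.
  denominator = (1)^2 + (-0.231)^2 + (-0.112)^2 = 1.065905.
  rho(1) = -0.205128 / 1.065905 = -0.1924.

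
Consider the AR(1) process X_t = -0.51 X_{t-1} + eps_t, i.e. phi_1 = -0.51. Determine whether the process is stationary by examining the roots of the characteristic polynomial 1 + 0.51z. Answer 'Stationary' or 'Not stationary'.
\text{Stationary}

The AR(p) characteristic polynomial is P(z) = 1 + 0.51z.
Stationarity requires all roots to lie outside the unit circle, i.e. |z| > 1 for every root.
This is linear in z: 1 + (0.51) z = 0  =>  z = -1/(0.51) = -1.960784,  |z| = 1.960784.
Moduli of all roots: 1.9608.
All moduli strictly greater than 1? Yes.
Verdict: Stationary.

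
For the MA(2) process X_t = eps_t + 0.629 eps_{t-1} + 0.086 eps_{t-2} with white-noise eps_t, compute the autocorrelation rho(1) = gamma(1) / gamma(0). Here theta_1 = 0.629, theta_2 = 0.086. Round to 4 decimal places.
\rho(1) = 0.4869

For an MA(q) process with theta_0 = 1, the autocovariance is
  gamma(k) = sigma^2 * sum_{i=0..q-k} theta_i * theta_{i+k},
and rho(k) = gamma(k) / gamma(0). Sigma^2 cancels.
  numerator   = (1)*(0.629) + (0.629)*(0.086) = 0.683094.
  denominator = (1)^2 + (0.629)^2 + (0.086)^2 = 1.403037.
  rho(1) = 0.683094 / 1.403037 = 0.4869.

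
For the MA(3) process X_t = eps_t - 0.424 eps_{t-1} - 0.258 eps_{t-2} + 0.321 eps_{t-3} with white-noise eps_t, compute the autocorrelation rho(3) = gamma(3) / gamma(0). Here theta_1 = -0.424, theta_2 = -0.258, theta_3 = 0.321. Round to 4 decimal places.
\rho(3) = 0.2379

For an MA(q) process with theta_0 = 1, the autocovariance is
  gamma(k) = sigma^2 * sum_{i=0..q-k} theta_i * theta_{i+k},
and rho(k) = gamma(k) / gamma(0). Sigma^2 cancels.
  numerator   = (1)*(0.321) = 0.321.
  denominator = (1)^2 + (-0.424)^2 + (-0.258)^2 + (0.321)^2 = 1.349381.
  rho(3) = 0.321 / 1.349381 = 0.2379.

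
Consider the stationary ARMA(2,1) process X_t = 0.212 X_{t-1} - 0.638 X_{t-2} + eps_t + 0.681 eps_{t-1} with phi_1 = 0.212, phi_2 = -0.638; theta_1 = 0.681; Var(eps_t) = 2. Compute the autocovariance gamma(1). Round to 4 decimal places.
\gamma(1) = 1.5597

Multiply the model equation by X_{t-k} and take expectations. With theta_0 = psi_0 = 1 and psi_j the MA(infinity) weights, this gives
  gamma(k) - sum_i phi_i gamma(k-i) = c_k,
  c_k = sigma^2 * sum_{j=k..q} theta_j psi_{j-k}   (c_k = 0 for k > q),
using gamma(-m) = gamma(m).
psi-weights needed (psi_j = theta_j + sum_i phi_i psi_{j-i}):
  psi_1 = theta_1 + phi_1 = 0.681 + (0.212) = 0.893
Right-hand sides:
  c_0 = sigma^2 (1 + theta_1 psi_1) = 2 * (1 + (0.681)(0.893)) = 2 * 1.608133 = 3.216266
  c_1 = sigma^2 theta_1 = 2 * (0.681) = 1.362
  c_2 = 0
Equations for k = 0, 1, 2 (AR order 2, c_2 = 0):
  (E0) gamma(0) = phi_1 gamma(1) + phi_2 gamma(2) + c_0
  (E1) gamma(1) = phi_1 gamma(0) + phi_2 gamma(1) + c_1
  (E2) gamma(2) = phi_1 gamma(1) + phi_2 gamma(0)
From (E1): gamma(1) = A gamma(0) + B with
  A = phi_1 / (1 - phi_2) = 0.212 / 1.638 = 0.129426,   B = c_1 / (1 - phi_2) = 1.362 / 1.638 = 0.831502.
Insert (E2) into (E0): gamma(0) (1 - phi_2^2) = phi_1 (1 + phi_2) gamma(1) + c_0.
  phi_1 (1 + phi_2) = (0.212)(0.362) = 0.076744,   1 - phi_2^2 = 0.592956.
Replace gamma(1) by A gamma(0) + B and collect gamma(0):
  gamma(0) [0.592956 - (0.076744)(0.129426)] = (0.076744)(0.831502) + 3.216266
  gamma(0) * 0.583023 = 3.280079
  gamma(0) = 3.280079 / 0.583023 = 5.625982.
  gamma(1) = A gamma(0) + B = (0.129426)(5.625982) + (0.831502) = 1.559651.
Therefore gamma(1) = 1.5597 (to 4 decimal places).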